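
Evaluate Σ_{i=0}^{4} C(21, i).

7547

1 + 21 + 210 + 1330 + 5985 = 7547.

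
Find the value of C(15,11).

1365

C(15,11) = C(15,4) by symmetry.
C(15,4) = (15·14·13·12) / 4! = 32760 / 24 = 1365.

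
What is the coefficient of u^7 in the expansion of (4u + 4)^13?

The general term is C(13,j)·(4u)^j·(4)^(13-j); the u^7 term has j = 7.
C(13,7) = 1716.
Coefficient = C(13,7) · 4^7 · 4^6 = 1716 · 16384 · 4096 = 115158810624.

115158810624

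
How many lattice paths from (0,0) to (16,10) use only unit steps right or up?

Each path is a sequence of 26 steps with 16 rights: C(26,16) = 5311735.

5311735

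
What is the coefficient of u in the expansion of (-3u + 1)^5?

The general term is C(5,j)·(-3u)^j·(1)^(5-j); the u^1 term has j = 1.
C(5,1) = 5.
Coefficient = C(5,1) · (-3)^1 = 5 · (-3) = -15.

-15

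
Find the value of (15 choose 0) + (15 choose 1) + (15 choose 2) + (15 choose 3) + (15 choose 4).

1 + 15 + 105 + 455 + 1365 = 1941.

1941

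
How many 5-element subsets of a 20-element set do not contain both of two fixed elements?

14688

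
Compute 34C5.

C(34,5) = (34·33·32·31·30) / 5! = 33390720 / 120 = 278256.

278256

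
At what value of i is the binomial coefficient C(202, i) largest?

101

C(202,i) is maximized at i = 202/2 = 101.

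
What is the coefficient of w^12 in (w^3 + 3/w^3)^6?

General term: C(6,j)·(w^3)^j·(3/w^3)^(6-j), with w-exponent 3j − 3(6−j) = 6j − 18.
Set 6j − 18 = 12: j = 5.
C(6,5) = 6; 1^5 = 1; 3^1 = 3.
Coefficient = 6 · 1 · 3 = 18.

18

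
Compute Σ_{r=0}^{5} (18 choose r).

12616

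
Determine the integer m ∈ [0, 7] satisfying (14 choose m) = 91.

2

C(14,m) increases on 0 ≤ m ≤ 7. C(14,1) = 14 and C(14,2) = 91, so m = 2.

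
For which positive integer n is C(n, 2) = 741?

n(n−1)/2 = 741 ⇒ n(n−1) = 1482. Since 39·38 = 1482, n = 39.

39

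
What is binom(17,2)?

C(17,2) = (17·16) / 2! = 272 / 2 = 136.

136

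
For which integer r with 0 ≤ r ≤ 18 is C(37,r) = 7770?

C(37,r) increases on 0 ≤ r ≤ 18. C(37,2) = 666 and C(37,3) = 7770, so r = 3.

3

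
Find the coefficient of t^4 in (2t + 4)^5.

The general term is C(5,j)·(2t)^j·(4)^(5-j); the t^4 term has j = 4.
C(5,4) = 5.
Coefficient = C(5,4) · 2^4 · 4^1 = 5 · 16 · 4 = 320.

320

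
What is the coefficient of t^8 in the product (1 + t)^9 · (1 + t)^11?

125970

Coefficient of t^8 = Σ_{j} C(9,j)·C(11,8-j) for j from 0 to 8.
= 165 + 2970 + 16632 + 38808 + 41580 + 20790 + 4620 + 396 + 9 = 125970.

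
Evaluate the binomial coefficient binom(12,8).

495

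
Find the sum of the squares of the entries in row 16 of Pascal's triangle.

Σ C(16,r)² is the coefficient of x^16 in (1+x)^16(1+x)^16 = (1+x)^32, i.e. C(32,16) = 601080390.

601080390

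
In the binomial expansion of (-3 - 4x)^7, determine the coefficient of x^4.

The general term is C(7,j)·(-3)^j·(-4x)^(7-j); the x^4 term has j = 3.
C(7,3) = 35.
Coefficient = C(7,3) · (-3)^3 · (-4)^4 = 35 · (-27) · 256 = -241920.

-241920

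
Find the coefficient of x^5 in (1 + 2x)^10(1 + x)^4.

28004

Coefficient of x^5 = Σ_{j} C(10,j)·2^j·C(4,5-j)·1^(5-j) for j from 1 to 5.
= 20 + 720 + 5760 + 13440 + 8064 = 28004.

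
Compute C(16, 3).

560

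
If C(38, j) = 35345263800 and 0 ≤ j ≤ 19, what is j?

C(38,j) increases on 0 ≤ j ≤ 19. C(38,18) = 33578000610 and C(38,19) = 35345263800, so j = 19.

19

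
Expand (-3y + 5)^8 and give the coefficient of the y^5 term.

-1701000

The general term is C(8,j)·(-3y)^j·(5)^(8-j); the y^5 term has j = 5.
C(8,5) = 56.
Coefficient = C(8,5) · (-3)^5 · 5^3 = 56 · (-243) · 125 = -1701000.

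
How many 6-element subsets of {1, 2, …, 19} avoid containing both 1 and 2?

24752

All 6-subsets: C(19,6) = 27132. Those containing both fixed elements: C(17,4) = 2380.
27132 − 2380 = 24752.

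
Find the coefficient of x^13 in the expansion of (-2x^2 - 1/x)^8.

1024

General term: C(8,j)·(-2x^2)^j·(-1/x)^(8-j), with x-exponent 2j − 1(8−j) = 3j − 8.
Set 3j − 8 = 13: j = 7.
C(8,7) = 8; (-2)^7 = -128; (-1)^1 = -1.
Coefficient = 8 · (-128) · (-1) = 1024.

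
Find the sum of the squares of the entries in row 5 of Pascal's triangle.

252

Σ C(5,r)² is the coefficient of x^5 in (1+x)^5(1+x)^5 = (1+x)^10, i.e. C(10,5) = 252.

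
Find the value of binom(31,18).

206253075

C(31,18) = C(31,13) by symmetry.
C(31,13) = (31·30·29·28·27·26·25·24·23·22·21·20·19) / 13! = 1284342188088960000 / 6227020800 = 206253075.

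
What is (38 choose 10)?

472733756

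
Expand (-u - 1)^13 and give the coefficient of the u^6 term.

-1716

The general term is C(13,j)·(-u)^j·(-1)^(13-j); the u^6 term has j = 6.
C(13,6) = 1716.
Coefficient = C(13,6) · (-1)^7 = 1716 · (-1) = -1716.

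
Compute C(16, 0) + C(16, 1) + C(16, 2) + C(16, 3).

697

1 + 16 + 120 + 560 = 697.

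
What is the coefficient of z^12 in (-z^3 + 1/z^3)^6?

-6

General term: C(6,j)·(-z^3)^j·(1/z^3)^(6-j), with z-exponent 3j − 3(6−j) = 6j − 18.
Set 6j − 18 = 12: j = 5.
C(6,5) = 6; (-1)^5 = -1; 1^1 = 1.
Coefficient = 6 · (-1) · 1 = -6.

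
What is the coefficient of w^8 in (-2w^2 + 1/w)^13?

-219648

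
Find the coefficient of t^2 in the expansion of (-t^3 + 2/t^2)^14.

General term: C(14,j)·(-t^3)^j·(2/t^2)^(14-j), with t-exponent 3j − 2(14−j) = 5j − 28.
Set 5j − 28 = 2: j = 6.
C(14,6) = 3003; (-1)^6 = 1; 2^8 = 256.
Coefficient = 3003 · 1 · 256 = 768768.

768768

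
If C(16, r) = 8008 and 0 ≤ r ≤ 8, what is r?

6

C(16,r) increases on 0 ≤ r ≤ 8. C(16,5) = 4368 and C(16,6) = 8008, so r = 6.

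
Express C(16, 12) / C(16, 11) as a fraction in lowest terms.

C(n,k+1)/C(n,k) = (n−k)/(k+1) = (16−11)/(11+1) = 5/12.

5/12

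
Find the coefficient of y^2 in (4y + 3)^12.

62355744

The general term is C(12,j)·(4y)^j·(3)^(12-j); the y^2 term has j = 2.
C(12,2) = 66.
Coefficient = C(12,2) · 4^2 · 3^10 = 66 · 16 · 59049 = 62355744.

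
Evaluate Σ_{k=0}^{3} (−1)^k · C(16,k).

-455

The partial alternating sum Σ_{k=0}^{3} (−1)^k C(16,k) = (−1)^3 C(15,3) = -455.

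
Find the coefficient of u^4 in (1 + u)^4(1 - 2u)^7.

Coefficient of u^4 = Σ_{j} C(4,j)·1^j·C(7,4-j)·(-2)^(4-j) for j from 0 to 4.
= 560 + (-1120) + 504 + (-56) + 1 = -111.

-111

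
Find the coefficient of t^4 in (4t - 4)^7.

The general term is C(7,j)·(4t)^j·(-4)^(7-j); the t^4 term has j = 4.
C(7,4) = 35.
Coefficient = C(7,4) · 4^4 · (-4)^3 = 35 · 256 · (-64) = -573440.

-573440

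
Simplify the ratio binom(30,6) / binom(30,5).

C(n,k+1)/C(n,k) = (n−k)/(k+1) = (30−5)/(5+1) = 25/6.

25/6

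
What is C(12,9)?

C(12,9) = C(12,3) by symmetry.
C(12,3) = (12·11·10) / 3! = 1320 / 6 = 220.

220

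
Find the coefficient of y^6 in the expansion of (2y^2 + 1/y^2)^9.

5376

General term: C(9,j)·(2y^2)^j·(1/y^2)^(9-j), with y-exponent 2j − 2(9−j) = 4j − 18.
Set 4j − 18 = 6: j = 6.
C(9,6) = 84; 2^6 = 64; 1^3 = 1.
Coefficient = 84 · 64 · 1 = 5376.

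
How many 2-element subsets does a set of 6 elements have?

C(6,2) = (6·5) / 2! = 30 / 2 = 15.

15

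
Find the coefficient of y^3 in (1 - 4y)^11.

The general term is C(11,j)·(1)^j·(-4y)^(11-j); the y^3 term has j = 8.
C(11,8) = 165.
Coefficient = C(11,8) · (-4)^3 = 165 · (-64) = -10560.

-10560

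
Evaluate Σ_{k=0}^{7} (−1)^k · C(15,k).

The partial alternating sum Σ_{k=0}^{7} (−1)^k C(15,k) = (−1)^7 C(14,7) = -3432.

-3432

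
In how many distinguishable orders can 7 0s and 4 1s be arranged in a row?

330

Choose positions for the 0s: C(11,7) = 330.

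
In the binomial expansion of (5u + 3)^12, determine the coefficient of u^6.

10524937500

The general term is C(12,j)·(5u)^j·(3)^(12-j); the u^6 term has j = 6.
C(12,6) = 924.
Coefficient = C(12,6) · 5^6 · 3^6 = 924 · 15625 · 729 = 10524937500.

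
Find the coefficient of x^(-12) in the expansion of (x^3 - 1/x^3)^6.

General term: C(6,j)·(x^3)^j·(-1/x^3)^(6-j), with x-exponent 3j − 3(6−j) = 6j − 18.
Set 6j − 18 = -12: j = 1.
C(6,1) = 6; 1^1 = 1; (-1)^5 = -1.
Coefficient = 6 · 1 · (-1) = -6.

-6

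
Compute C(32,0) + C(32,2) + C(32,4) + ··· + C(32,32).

2147483648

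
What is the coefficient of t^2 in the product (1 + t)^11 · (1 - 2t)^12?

55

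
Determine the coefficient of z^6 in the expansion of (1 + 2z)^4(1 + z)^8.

4396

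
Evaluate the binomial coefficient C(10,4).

210

C(10,4) = (10·9·8·7) / 4! = 5040 / 24 = 210.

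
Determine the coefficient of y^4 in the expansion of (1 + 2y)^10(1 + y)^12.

31655

Coefficient of y^4 = Σ_{j} C(10,j)·2^j·C(12,4-j)·1^(4-j) for j from 0 to 4.
= 495 + 4400 + 11880 + 11520 + 3360 = 31655.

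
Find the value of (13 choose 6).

1716

C(13,6) = (13·12·11·10·9·8) / 6! = 1235520 / 720 = 1716.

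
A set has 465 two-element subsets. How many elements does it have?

31

n(n−1)/2 = 465 ⇒ n(n−1) = 930. Since 31·30 = 930, n = 31.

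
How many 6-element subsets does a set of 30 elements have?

C(30,6) = (30·29·28·27·26·25) / 6! = 427518000 / 720 = 593775.

593775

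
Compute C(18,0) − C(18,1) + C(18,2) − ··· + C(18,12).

The partial alternating sum Σ_{k=0}^{12} (−1)^k C(18,k) = (−1)^12 C(17,12) = 6188.

6188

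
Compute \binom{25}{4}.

C(25,4) = (25·24·23·22) / 4! = 303600 / 24 = 12650.

12650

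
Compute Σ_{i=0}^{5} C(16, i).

6885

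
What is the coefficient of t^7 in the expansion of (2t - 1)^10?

-15360

The general term is C(10,j)·(2t)^j·(-1)^(10-j); the t^7 term has j = 7.
C(10,7) = 120.
Coefficient = C(10,7) · 2^7 · (-1)^3 = 120 · 128 · (-1) = -15360.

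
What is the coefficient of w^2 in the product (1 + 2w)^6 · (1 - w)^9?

-12

Coefficient of w^2 = Σ_{j} C(6,j)·2^j·C(9,2-j)·(-1)^(2-j) for j from 0 to 2.
= 36 + (-108) + 60 = -12.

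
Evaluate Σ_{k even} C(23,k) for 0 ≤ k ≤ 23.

4194304

Half of (1+1)^23 + (1−1)^23 gives the even-index sum: 2^22 = 4194304.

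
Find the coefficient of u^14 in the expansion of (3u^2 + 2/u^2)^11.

4330260

General term: C(11,j)·(3u^2)^j·(2/u^2)^(11-j), with u-exponent 2j − 2(11−j) = 4j − 22.
Set 4j − 22 = 14: j = 9.
C(11,9) = 55; 3^9 = 19683; 2^2 = 4.
Coefficient = 55 · 19683 · 4 = 4330260.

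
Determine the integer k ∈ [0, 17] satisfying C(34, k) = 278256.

C(34,k) increases on 0 ≤ k ≤ 17. C(34,4) = 46376 and C(34,5) = 278256, so k = 5.

5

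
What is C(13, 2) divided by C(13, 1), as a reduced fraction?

C(n,k+1)/C(n,k) = (n−k)/(k+1) = (13−1)/(1+1) = 12/2 = 6.

6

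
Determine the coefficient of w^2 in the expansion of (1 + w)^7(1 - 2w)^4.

-11

Coefficient of w^2 = Σ_{j} C(7,j)·1^j·C(4,2-j)·(-2)^(2-j) for j from 0 to 2.
= 24 + (-56) + 21 = -11.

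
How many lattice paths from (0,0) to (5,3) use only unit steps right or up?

56

Each path is a sequence of 8 steps with 5 rights: C(8,5) = 56.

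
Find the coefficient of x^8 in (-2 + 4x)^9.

The general term is C(9,j)·(-2)^j·(4x)^(9-j); the x^8 term has j = 1.
C(9,1) = 9.
Coefficient = C(9,1) · (-2)^1 · 4^8 = 9 · (-2) · 65536 = -1179648.

-1179648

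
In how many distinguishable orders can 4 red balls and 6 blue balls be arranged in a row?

Choose positions for the red balls: C(10,4) = 210.

210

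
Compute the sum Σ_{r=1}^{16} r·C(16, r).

Differentiating (1+x)^16 and setting x=1: Σ r·C(16,r) = 16·2^15 = 524288.

524288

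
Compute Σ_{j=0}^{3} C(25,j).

1 + 25 + 300 + 2300 = 2626.

2626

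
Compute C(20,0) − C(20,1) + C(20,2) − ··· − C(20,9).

-92378

The partial alternating sum Σ_{k=0}^{9} (−1)^k C(20,k) = (−1)^9 C(19,9) = -92378.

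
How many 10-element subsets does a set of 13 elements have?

286

C(13,10) = C(13,3) by symmetry.
C(13,3) = (13·12·11) / 3! = 1716 / 6 = 286.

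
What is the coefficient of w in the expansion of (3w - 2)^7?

The general term is C(7,j)·(3w)^j·(-2)^(7-j); the w^1 term has j = 1.
C(7,1) = 7.
Coefficient = C(7,1) · 3^1 · (-2)^6 = 7 · 3 · 64 = 1344.

1344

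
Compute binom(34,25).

C(34,25) = C(34,9) by symmetry.
C(34,9) = (34·33·32·31·30·29·28·27·26) / 9! = 19033511777280 / 362880 = 52451256.

52451256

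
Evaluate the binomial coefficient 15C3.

C(15,3) = (15·14·13) / 3! = 2730 / 6 = 455.

455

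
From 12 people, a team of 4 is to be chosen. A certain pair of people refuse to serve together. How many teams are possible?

All 4-subsets: C(12,4) = 495. Those containing both fixed elements: C(10,2) = 45.
495 − 45 = 450.

450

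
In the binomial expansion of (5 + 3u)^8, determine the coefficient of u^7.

The general term is C(8,j)·(5)^j·(3u)^(8-j); the u^7 term has j = 1.
C(8,1) = 8.
Coefficient = C(8,1) · 5^1 · 3^7 = 8 · 5 · 2187 = 87480.

87480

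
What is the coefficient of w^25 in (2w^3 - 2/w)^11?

112640

General term: C(11,j)·(2w^3)^j·(-2/w)^(11-j), with w-exponent 3j − 1(11−j) = 4j − 11.
Set 4j − 11 = 25: j = 9.
C(11,9) = 55; 2^9 = 512; (-2)^2 = 4.
Coefficient = 55 · 512 · 4 = 112640.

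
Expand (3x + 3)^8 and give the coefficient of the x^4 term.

459270

The general term is C(8,j)·(3x)^j·(3)^(8-j); the x^4 term has j = 4.
C(8,4) = 70.
Coefficient = C(8,4) · 3^4 · 3^4 = 70 · 81 · 81 = 459270.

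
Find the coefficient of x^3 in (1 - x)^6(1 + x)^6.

0

Coefficient of x^3 = Σ_{j} C(6,j)·(-1)^j·C(6,3-j)·1^(3-j) for j from 0 to 3.
= 20 + (-90) + 90 + (-20) = 0.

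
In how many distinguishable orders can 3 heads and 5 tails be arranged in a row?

Choose positions for the heads: C(8,3) = 56.

56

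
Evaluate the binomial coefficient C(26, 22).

14950

C(26,22) = C(26,4) by symmetry.
C(26,4) = (26·25·24·23) / 4! = 358800 / 24 = 14950.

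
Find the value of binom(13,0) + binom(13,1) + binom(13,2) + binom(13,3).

378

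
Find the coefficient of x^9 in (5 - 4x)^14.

-1640038400000

The general term is C(14,j)·(5)^j·(-4x)^(14-j); the x^9 term has j = 5.
C(14,5) = 2002.
Coefficient = C(14,5) · 5^5 · (-4)^9 = 2002 · 3125 · (-262144) = -1640038400000.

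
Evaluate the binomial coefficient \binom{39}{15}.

25140840660

C(39,15) = (39·38·37·36·35·34·33·32·31·30·29·28·27·26·25) / 15! = 32876032921054202880000 / 1307674368000 = 25140840660.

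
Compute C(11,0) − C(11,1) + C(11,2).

45

The partial alternating sum Σ_{k=0}^{2} (−1)^k C(11,k) = (−1)^2 C(10,2) = 45.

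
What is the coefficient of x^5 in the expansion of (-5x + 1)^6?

-18750

The general term is C(6,j)·(-5x)^j·(1)^(6-j); the x^5 term has j = 5.
C(6,5) = 6.
Coefficient = C(6,5) · (-5)^5 = 6 · (-3125) = -18750.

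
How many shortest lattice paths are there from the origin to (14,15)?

77558760

Each path is a sequence of 29 steps with 14 rights: C(29,14) = 77558760.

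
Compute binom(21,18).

C(21,18) = C(21,3) by symmetry.
C(21,3) = (21·20·19) / 3! = 7980 / 6 = 1330.

1330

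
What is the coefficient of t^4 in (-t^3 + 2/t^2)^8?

General term: C(8,j)·(-t^3)^j·(2/t^2)^(8-j), with t-exponent 3j − 2(8−j) = 5j − 16.
Set 5j − 16 = 4: j = 4.
C(8,4) = 70; (-1)^4 = 1; 2^4 = 16.
Coefficient = 70 · 1 · 16 = 1120.

1120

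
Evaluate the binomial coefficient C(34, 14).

1391975640

C(34,14) = (34·33·32·31·30·29·28·27·26·25·24·23·22·21) / 14! = 121350057687226368000 / 87178291200 = 1391975640.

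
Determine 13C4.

C(13,4) = (13·12·11·10) / 4! = 17160 / 24 = 715.

715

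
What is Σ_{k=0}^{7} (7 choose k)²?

Σ C(7,k)² is the coefficient of x^7 in (1+x)^7(1+x)^7 = (1+x)^14, i.e. C(14,7) = 3432.

3432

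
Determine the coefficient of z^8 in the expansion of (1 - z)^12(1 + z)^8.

-238

Coefficient of z^8 = Σ_{j} C(12,j)·(-1)^j·C(8,8-j)·1^(8-j) for j from 0 to 8.
= 1 + (-96) + 1848 + (-12320) + 34650 + (-44352) + 25872 + (-6336) + 495 = -238.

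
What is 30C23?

2035800

C(30,23) = C(30,7) by symmetry.
C(30,7) = (30·29·28·27·26·25·24) / 7! = 10260432000 / 5040 = 2035800.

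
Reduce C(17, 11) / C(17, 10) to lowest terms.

C(n,k+1)/C(n,k) = (n−k)/(k+1) = (17−10)/(10+1) = 7/11.

7/11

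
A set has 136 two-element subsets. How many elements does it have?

17

n(n−1)/2 = 136 ⇒ n(n−1) = 272. Since 17·16 = 272, n = 17.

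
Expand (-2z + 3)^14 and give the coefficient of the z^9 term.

-249080832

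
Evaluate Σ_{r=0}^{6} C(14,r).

1 + 14 + 91 + 364 + 1001 + 2002 + 3003 = 6476.

6476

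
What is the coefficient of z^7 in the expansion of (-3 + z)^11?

The general term is C(11,j)·(-3)^j·(z)^(11-j); the z^7 term has j = 4.
C(11,4) = 330.
Coefficient = C(11,4) · (-3)^4 = 330 · 81 = 26730.

26730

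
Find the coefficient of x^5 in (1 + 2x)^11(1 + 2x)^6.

198016

(1 + 2x)^11(1 + 2x)^6 = (1 + 2x)^17, so the coefficient of x^5 is C(17,5)·2^5 = 6188·32 = 198016.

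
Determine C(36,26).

254186856

C(36,26) = C(36,10) by symmetry.
C(36,10) = (36·35·34·33·32·31·30·29·28·27) / 10! = 922393263052800 / 3628800 = 254186856.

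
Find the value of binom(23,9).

817190

C(23,9) = (23·22·21·20·19·18·17·16·15) / 9! = 296541907200 / 362880 = 817190.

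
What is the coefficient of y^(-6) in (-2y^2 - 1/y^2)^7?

-84

General term: C(7,j)·(-2y^2)^j·(-1/y^2)^(7-j), with y-exponent 2j − 2(7−j) = 4j − 14.
Set 4j − 14 = -6: j = 2.
C(7,2) = 21; (-2)^2 = 4; (-1)^5 = -1.
Coefficient = 21 · 4 · (-1) = -84.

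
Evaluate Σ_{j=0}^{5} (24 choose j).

55455

1 + 24 + 276 + 2024 + 10626 + 42504 = 55455.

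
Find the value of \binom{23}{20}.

1771

C(23,20) = C(23,3) by symmetry.
C(23,3) = (23·22·21) / 3! = 10626 / 6 = 1771.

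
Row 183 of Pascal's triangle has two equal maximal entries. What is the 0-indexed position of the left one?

For odd n = 183, C(183,j) peaks at j = (n−1)/2 and (n+1)/2; the lesser is 91.

91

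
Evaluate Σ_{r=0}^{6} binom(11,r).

1486

1 + 11 + 55 + 165 + 330 + 462 + 462 = 1486.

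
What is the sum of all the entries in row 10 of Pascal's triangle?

1024

Setting x = 1 in (1+x)^10 gives Σ C(10,r) = 2^10 = 1024.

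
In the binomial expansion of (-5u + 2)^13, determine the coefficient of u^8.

The general term is C(13,j)·(-5u)^j·(2)^(13-j); the u^8 term has j = 8.
C(13,8) = 1287.
Coefficient = C(13,8) · (-5)^8 · 2^5 = 1287 · 390625 · 32 = 16087500000.

16087500000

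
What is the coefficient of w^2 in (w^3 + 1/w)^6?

15

General term: C(6,j)·(w^3)^j·(1/w)^(6-j), with w-exponent 3j − 1(6−j) = 4j − 6.
Set 4j − 6 = 2: j = 2.
C(6,2) = 15; 1^2 = 1; 1^4 = 1.
Coefficient = 15 · 1 · 1 = 15.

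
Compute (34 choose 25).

52451256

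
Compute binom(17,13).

2380

C(17,13) = C(17,4) by symmetry.
C(17,4) = (17·16·15·14) / 4! = 57120 / 24 = 2380.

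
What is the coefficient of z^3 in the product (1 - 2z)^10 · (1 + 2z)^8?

128

Coefficient of z^3 = Σ_{j} C(10,j)·(-2)^j·C(8,3-j)·2^(3-j) for j from 0 to 3.
= 448 + (-2240) + 2880 + (-960) = 128.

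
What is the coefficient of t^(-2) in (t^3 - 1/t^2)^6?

General term: C(6,j)·(t^3)^j·(-1/t^2)^(6-j), with t-exponent 3j − 2(6−j) = 5j − 12.
Set 5j − 12 = -2: j = 2.
C(6,2) = 15; 1^2 = 1; (-1)^4 = 1.
Coefficient = 15 · 1 · 1 = 15.

15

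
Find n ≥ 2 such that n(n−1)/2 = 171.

n(n−1)/2 = 171 ⇒ n(n−1) = 342. Since 19·18 = 342, n = 19.

19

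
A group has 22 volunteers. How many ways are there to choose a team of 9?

497420

This is C(22,9) = 497420.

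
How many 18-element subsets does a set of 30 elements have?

86493225

C(30,18) = C(30,12) by symmetry.
C(30,12) = (30·29·28·27·26·25·24·23·22·21·20·19) / 12! = 41430393164160000 / 479001600 = 86493225.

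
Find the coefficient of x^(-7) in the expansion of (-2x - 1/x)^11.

-220

General term: C(11,j)·(-2x)^j·(-1/x)^(11-j), with x-exponent 1j − 1(11−j) = 2j − 11.
Set 2j − 11 = -7: j = 2.
C(11,2) = 55; (-2)^2 = 4; (-1)^9 = -1.
Coefficient = 55 · 4 · (-1) = -220.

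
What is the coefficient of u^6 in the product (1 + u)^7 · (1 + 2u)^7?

29953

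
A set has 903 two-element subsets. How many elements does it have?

43

n(n−1)/2 = 903 ⇒ n(n−1) = 1806. Since 43·42 = 1806, n = 43.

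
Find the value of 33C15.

C(33,15) = (33·32·31·30·29·28·27·26·25·24·23·22·21·20·19) / 15! = 1356265350621941760000 / 1307674368000 = 1037158320.

1037158320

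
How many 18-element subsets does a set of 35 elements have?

4537567650

C(35,18) = C(35,17) by symmetry.
C(35,17) = (35·34·33·32·31·30·29·28·27·26·25·24·23·22·21·20·19) / 17! = 1613955767240110694400000 / 355687428096000 = 4537567650.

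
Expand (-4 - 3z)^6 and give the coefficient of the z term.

The general term is C(6,j)·(-4)^j·(-3z)^(6-j); the z^1 term has j = 5.
C(6,5) = 6.
Coefficient = C(6,5) · (-4)^5 · (-3)^1 = 6 · (-1024) · (-3) = 18432.

18432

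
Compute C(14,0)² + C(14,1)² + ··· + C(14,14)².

Σ C(14,j)² is the coefficient of x^14 in (1+x)^14(1+x)^14 = (1+x)^28, i.e. C(28,14) = 40116600.

40116600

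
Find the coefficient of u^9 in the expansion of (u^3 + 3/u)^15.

98513415

General term: C(15,j)·(u^3)^j·(3/u)^(15-j), with u-exponent 3j − 1(15−j) = 4j − 15.
Set 4j − 15 = 9: j = 6.
C(15,6) = 5005; 1^6 = 1; 3^9 = 19683.
Coefficient = 5005 · 1 · 19683 = 98513415.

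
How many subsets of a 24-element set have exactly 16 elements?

735471

Choose the 16 positions: C(24,16) = 735471.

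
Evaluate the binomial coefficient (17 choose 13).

2380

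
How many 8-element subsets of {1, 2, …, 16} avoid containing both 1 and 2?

All 8-subsets: C(16,8) = 12870. Those containing both fixed elements: C(14,6) = 3003.
12870 − 3003 = 9867.

9867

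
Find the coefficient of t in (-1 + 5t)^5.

25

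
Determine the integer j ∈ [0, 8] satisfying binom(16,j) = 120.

C(16,j) increases on 0 ≤ j ≤ 8. C(16,1) = 16 and C(16,2) = 120, so j = 2.

2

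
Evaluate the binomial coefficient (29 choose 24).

118755

C(29,24) = C(29,5) by symmetry.
C(29,5) = (29·28·27·26·25) / 5! = 14250600 / 120 = 118755.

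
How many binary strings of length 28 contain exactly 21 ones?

1184040

Choose the 21 positions: C(28,21) = 1184040.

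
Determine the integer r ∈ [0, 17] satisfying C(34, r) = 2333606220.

C(34,r) increases on 0 ≤ r ≤ 17. C(34,16) = 2203961430 and C(34,17) = 2333606220, so r = 17.

17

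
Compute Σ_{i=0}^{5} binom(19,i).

16664

1 + 19 + 171 + 969 + 3876 + 11628 = 16664.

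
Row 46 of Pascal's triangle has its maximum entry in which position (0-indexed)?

23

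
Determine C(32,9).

C(32,9) = (32·31·30·29·28·27·26·25·24) / 9! = 10178348544000 / 362880 = 28048800.

28048800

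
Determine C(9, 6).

84

C(9,6) = C(9,3) by symmetry.
C(9,3) = (9·8·7) / 3! = 504 / 6 = 84.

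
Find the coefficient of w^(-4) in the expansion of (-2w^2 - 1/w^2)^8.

448

General term: C(8,j)·(-2w^2)^j·(-1/w^2)^(8-j), with w-exponent 2j − 2(8−j) = 4j − 16.
Set 4j − 16 = -4: j = 3.
C(8,3) = 56; (-2)^3 = -8; (-1)^5 = -1.
Coefficient = 56 · (-8) · (-1) = 448.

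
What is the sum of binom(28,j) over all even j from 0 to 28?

Half of (1+1)^28 + (1−1)^28 gives the even-index sum: 2^27 = 134217728.

134217728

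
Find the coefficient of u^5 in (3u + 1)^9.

30618

The general term is C(9,j)·(3u)^j·(1)^(9-j); the u^5 term has j = 5.
C(9,5) = 126.
Coefficient = C(9,5) · 3^5 = 126 · 243 = 30618.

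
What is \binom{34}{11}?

286097760

C(34,11) = (34·33·32·31·30·29·28·27·26·25·24) / 11! = 11420107066368000 / 39916800 = 286097760.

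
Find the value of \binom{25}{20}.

C(25,20) = C(25,5) by symmetry.
C(25,5) = (25·24·23·22·21) / 5! = 6375600 / 120 = 53130.

53130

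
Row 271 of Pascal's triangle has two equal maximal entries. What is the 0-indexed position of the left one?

For odd n = 271, C(271,j) peaks at j = (n−1)/2 and (n+1)/2; the lower is 135.

135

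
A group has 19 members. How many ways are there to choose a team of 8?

This is C(19,8) = 75582.

75582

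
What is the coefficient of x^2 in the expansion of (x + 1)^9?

The general term is C(9,j)·(x)^j·(1)^(9-j); the x^2 term has j = 2.
C(9,2) = 36.
Coefficient = C(9,2) = 36.

36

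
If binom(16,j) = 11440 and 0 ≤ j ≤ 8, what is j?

7

C(16,j) increases on 0 ≤ j ≤ 8. C(16,6) = 8008 and C(16,7) = 11440, so j = 7.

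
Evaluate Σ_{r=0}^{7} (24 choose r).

1 + 24 + 276 + 2024 + 10626 + 42504 + 134596 + 346104 = 536155.

536155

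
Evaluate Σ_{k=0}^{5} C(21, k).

27896

1 + 21 + 210 + 1330 + 5985 + 20349 = 27896.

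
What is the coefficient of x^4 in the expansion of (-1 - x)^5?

-5

The general term is C(5,j)·(-1)^j·(-x)^(5-j); the x^4 term has j = 1.
C(5,1) = 5.
Coefficient = C(5,1) · (-1)^1 = 5 · (-1) = -5.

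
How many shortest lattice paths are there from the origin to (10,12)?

Each path is a sequence of 22 steps with 10 rights: C(22,10) = 646646.

646646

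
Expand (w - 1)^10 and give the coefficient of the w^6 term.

210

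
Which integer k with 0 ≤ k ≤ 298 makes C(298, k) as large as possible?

149

C(298,k) is maximized at k = 298/2 = 149.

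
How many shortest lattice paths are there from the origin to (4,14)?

Each path is a sequence of 18 steps with 4 rights: C(18,4) = 3060.

3060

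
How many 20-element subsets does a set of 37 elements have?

15905368710

C(37,20) = C(37,17) by symmetry.
C(37,17) = (37·36·35·34·33·32·31·30·29·28·27·26·25·24·23·22·21) / 17! = 5657339689378493276160000 / 355687428096000 = 15905368710.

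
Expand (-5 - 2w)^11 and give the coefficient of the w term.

-214843750

The general term is C(11,j)·(-5)^j·(-2w)^(11-j); the w^1 term has j = 10.
C(11,10) = 11.
Coefficient = C(11,10) · (-5)^10 · (-2)^1 = 11 · 9765625 · (-2) = -214843750.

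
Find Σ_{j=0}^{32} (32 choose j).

The entries of row 32 sum to 2^32 = 4294967296.

4294967296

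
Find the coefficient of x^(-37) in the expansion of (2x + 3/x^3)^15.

669615660

General term: C(15,j)·(2x)^j·(3/x^3)^(15-j), with x-exponent 1j − 3(15−j) = 4j − 45.
Set 4j − 45 = -37: j = 2.
C(15,2) = 105; 2^2 = 4; 3^13 = 1594323.
Coefficient = 105 · 4 · 1594323 = 669615660.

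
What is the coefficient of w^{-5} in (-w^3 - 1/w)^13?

-78

General term: C(13,j)·(-w^3)^j·(-1/w)^(13-j), with w-exponent 3j − 1(13−j) = 4j − 13.
Set 4j − 13 = -5: j = 2.
C(13,2) = 78; (-1)^2 = 1; (-1)^11 = -1.
Coefficient = 78 · 1 · (-1) = -78.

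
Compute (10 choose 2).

45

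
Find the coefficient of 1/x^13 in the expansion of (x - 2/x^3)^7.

-672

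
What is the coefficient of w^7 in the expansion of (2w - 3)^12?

-24634368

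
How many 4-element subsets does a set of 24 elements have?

10626

C(24,4) = (24·23·22·21) / 4! = 255024 / 24 = 10626.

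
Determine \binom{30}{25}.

C(30,25) = C(30,5) by symmetry.
C(30,5) = (30·29·28·27·26) / 5! = 17100720 / 120 = 142506.

142506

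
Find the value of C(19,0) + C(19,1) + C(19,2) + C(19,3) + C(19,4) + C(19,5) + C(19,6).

43796

1 + 19 + 171 + 969 + 3876 + 11628 + 27132 = 43796.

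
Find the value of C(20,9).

167960

C(20,9) = (20·19·18·17·16·15·14·13·12) / 9! = 60949324800 / 362880 = 167960.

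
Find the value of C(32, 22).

C(32,22) = C(32,10) by symmetry.
C(32,10) = (32·31·30·29·28·27·26·25·24·23) / 10! = 234102016512000 / 3628800 = 64512240.

64512240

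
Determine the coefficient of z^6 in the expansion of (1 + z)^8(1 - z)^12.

Coefficient of z^6 = Σ_{j} C(8,j)·1^j·C(12,6-j)·(-1)^(6-j) for j from 0 to 6.
= 924 + (-6336) + 13860 + (-12320) + 4620 + (-672) + 28 = 104.

104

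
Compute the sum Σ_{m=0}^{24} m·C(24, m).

Differentiating (1+x)^24 and setting x=1: Σ m·C(24,m) = 24·2^23 = 201326592.

201326592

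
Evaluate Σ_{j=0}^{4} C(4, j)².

70

Σ C(4,j)² is the coefficient of x^4 in (1+x)^4(1+x)^4 = (1+x)^8, i.e. C(8,4) = 70.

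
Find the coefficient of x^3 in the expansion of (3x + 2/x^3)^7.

General term: C(7,j)·(3x)^j·(2/x^3)^(7-j), with x-exponent 1j − 3(7−j) = 4j − 21.
Set 4j − 21 = 3: j = 6.
C(7,6) = 7; 3^6 = 729; 2^1 = 2.
Coefficient = 7 · 729 · 2 = 10206.

10206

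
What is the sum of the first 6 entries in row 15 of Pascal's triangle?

1 + 15 + 105 + 455 + 1365 + 3003 = 4944.

4944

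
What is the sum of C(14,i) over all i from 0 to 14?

16384

Setting x = 1 in (1+x)^14 gives Σ C(14,i) = 2^14 = 16384.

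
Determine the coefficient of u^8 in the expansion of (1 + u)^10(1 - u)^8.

14

Coefficient of u^8 = Σ_{j} C(10,j)·1^j·C(8,8-j)·(-1)^(8-j) for j from 0 to 8.
= 1 + (-80) + 1260 + (-6720) + 14700 + (-14112) + 5880 + (-960) + 45 = 14.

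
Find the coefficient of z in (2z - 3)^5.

810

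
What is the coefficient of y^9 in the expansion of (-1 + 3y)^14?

-39405366

The general term is C(14,j)·(-1)^j·(3y)^(14-j); the y^9 term has j = 5.
C(14,5) = 2002.
Coefficient = C(14,5) · (-1)^5 · 3^9 = 2002 · (-1) · 19683 = -39405366.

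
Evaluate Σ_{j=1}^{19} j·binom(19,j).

4980736

Differentiating (1+x)^19 and setting x=1: Σ j·C(19,j) = 19·2^18 = 4980736.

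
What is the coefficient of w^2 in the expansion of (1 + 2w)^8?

112

The general term is C(8,j)·(1)^j·(2w)^(8-j); the w^2 term has j = 6.
C(8,6) = 28.
Coefficient = C(8,6) · 2^2 = 28 · 4 = 112.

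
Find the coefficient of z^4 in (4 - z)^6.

240

The general term is C(6,j)·(4)^j·(-z)^(6-j); the z^4 term has j = 2.
C(6,2) = 15.
Coefficient = C(6,2) · 4^2 = 15 · 16 = 240.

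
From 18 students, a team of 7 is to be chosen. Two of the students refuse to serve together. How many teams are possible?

27456

All 7-subsets: C(18,7) = 31824. Those containing both fixed elements: C(16,5) = 4368.
31824 − 4368 = 27456.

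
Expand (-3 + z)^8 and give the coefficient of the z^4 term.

5670

The general term is C(8,j)·(-3)^j·(z)^(8-j); the z^4 term has j = 4.
C(8,4) = 70.
Coefficient = C(8,4) · (-3)^4 = 70 · 81 = 5670.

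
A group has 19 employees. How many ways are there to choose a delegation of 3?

969

This is C(19,3) = 969.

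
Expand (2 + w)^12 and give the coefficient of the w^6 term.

59136

The general term is C(12,j)·(2)^j·(w)^(12-j); the w^6 term has j = 6.
C(12,6) = 924.
Coefficient = C(12,6) · 2^6 = 924 · 64 = 59136.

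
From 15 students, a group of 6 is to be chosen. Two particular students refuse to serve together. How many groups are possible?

All 6-subsets: C(15,6) = 5005. Those containing both fixed elements: C(13,4) = 715.
5005 − 715 = 4290.

4290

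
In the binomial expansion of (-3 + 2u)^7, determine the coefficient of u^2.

-20412

The general term is C(7,j)·(-3)^j·(2u)^(7-j); the u^2 term has j = 5.
C(7,5) = 21.
Coefficient = C(7,5) · (-3)^5 · 2^2 = 21 · (-243) · 4 = -20412.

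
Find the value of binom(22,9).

497420

C(22,9) = (22·21·20·19·18·17·16·15·14) / 9! = 180503769600 / 362880 = 497420.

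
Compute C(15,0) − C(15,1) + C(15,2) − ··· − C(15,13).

-14

The partial alternating sum Σ_{k=0}^{13} (−1)^k C(15,k) = (−1)^13 C(14,13) = -14.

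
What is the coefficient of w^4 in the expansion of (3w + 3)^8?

459270

The general term is C(8,j)·(3w)^j·(3)^(8-j); the w^4 term has j = 4.
C(8,4) = 70.
Coefficient = C(8,4) · 3^4 · 3^4 = 70 · 81 · 81 = 459270.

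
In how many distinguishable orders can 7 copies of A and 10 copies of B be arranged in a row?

19448

Choose positions for the A's: C(17,7) = 19448.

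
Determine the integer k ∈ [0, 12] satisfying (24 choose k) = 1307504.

9

C(24,k) increases on 0 ≤ k ≤ 12. C(24,8) = 735471 and C(24,9) = 1307504, so k = 9.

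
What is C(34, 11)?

C(34,11) = (34·33·32·31·30·29·28·27·26·25·24) / 11! = 11420107066368000 / 39916800 = 286097760.

286097760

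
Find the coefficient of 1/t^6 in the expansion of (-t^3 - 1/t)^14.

91

General term: C(14,j)·(-t^3)^j·(-1/t)^(14-j), with t-exponent 3j − 1(14−j) = 4j − 14.
Set 4j − 14 = -6: j = 2.
C(14,2) = 91; (-1)^2 = 1; (-1)^12 = 1.
Coefficient = 91 · 1 · 1 = 91.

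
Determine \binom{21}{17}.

C(21,17) = C(21,4) by symmetry.
C(21,4) = (21·20·19·18) / 4! = 143640 / 24 = 5985.

5985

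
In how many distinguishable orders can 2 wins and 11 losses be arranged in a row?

78

Choose positions for the wins: C(13,2) = 78.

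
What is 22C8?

319770

C(22,8) = (22·21·20·19·18·17·16·15) / 8! = 12893126400 / 40320 = 319770.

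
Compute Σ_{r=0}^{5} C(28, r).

122438

1 + 28 + 378 + 3276 + 20475 + 98280 = 122438.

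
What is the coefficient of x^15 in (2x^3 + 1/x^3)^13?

General term: C(13,j)·(2x^3)^j·(1/x^3)^(13-j), with x-exponent 3j − 3(13−j) = 6j − 39.
Set 6j − 39 = 15: j = 9.
C(13,9) = 715; 2^9 = 512; 1^4 = 1.
Coefficient = 715 · 512 · 1 = 366080.

366080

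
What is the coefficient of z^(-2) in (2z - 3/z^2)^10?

1088640

General term: C(10,j)·(2z)^j·(-3/z^2)^(10-j), with z-exponent 1j − 2(10−j) = 3j − 20.
Set 3j − 20 = -2: j = 6.
C(10,6) = 210; 2^6 = 64; (-3)^4 = 81.
Coefficient = 210 · 64 · 81 = 1088640.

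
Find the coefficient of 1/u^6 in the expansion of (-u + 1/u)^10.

General term: C(10,j)·(-u)^j·(1/u)^(10-j), with u-exponent 1j − 1(10−j) = 2j − 10.
Set 2j − 10 = -6: j = 2.
C(10,2) = 45; (-1)^2 = 1; 1^8 = 1.
Coefficient = 45 · 1 · 1 = 45.

45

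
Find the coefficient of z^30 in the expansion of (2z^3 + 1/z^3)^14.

372736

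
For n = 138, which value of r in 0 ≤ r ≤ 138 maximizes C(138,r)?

C(138,r) is maximized at r = 138/2 = 69.

69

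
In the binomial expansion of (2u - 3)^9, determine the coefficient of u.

118098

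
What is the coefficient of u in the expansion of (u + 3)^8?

17496

The general term is C(8,j)·(u)^j·(3)^(8-j); the u^1 term has j = 1.
C(8,1) = 8.
Coefficient = C(8,1) · 3^7 = 8 · 2187 = 17496.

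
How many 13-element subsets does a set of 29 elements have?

67863915

C(29,13) = (29·28·27·26·25·24·23·22·21·20·19·18·17) / 13! = 422590010274432000 / 6227020800 = 67863915.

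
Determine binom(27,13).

20058300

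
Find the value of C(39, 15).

C(39,15) = (39·38·37·36·35·34·33·32·31·30·29·28·27·26·25) / 15! = 32876032921054202880000 / 1307674368000 = 25140840660.

25140840660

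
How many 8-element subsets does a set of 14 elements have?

C(14,8) = C(14,6) by symmetry.
C(14,6) = (14·13·12·11·10·9) / 6! = 2162160 / 720 = 3003.

3003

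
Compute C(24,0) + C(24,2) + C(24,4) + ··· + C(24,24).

8388608

Even-k terms of row 24 sum to 2^23 = 8388608.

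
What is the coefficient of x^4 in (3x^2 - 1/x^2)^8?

-13608

General term: C(8,j)·(3x^2)^j·(-1/x^2)^(8-j), with x-exponent 2j − 2(8−j) = 4j − 16.
Set 4j − 16 = 4: j = 5.
C(8,5) = 56; 3^5 = 243; (-1)^3 = -1.
Coefficient = 56 · 243 · (-1) = -13608.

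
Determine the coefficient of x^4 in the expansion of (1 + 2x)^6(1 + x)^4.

1289

Coefficient of x^4 = Σ_{j} C(6,j)·2^j·C(4,4-j)·1^(4-j) for j from 0 to 4.
= 1 + 48 + 360 + 640 + 240 = 1289.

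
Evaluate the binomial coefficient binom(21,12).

293930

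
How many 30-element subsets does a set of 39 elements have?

211915132

C(39,30) = C(39,9) by symmetry.
C(39,9) = (39·38·37·36·35·34·33·32·31) / 9! = 76899763100160 / 362880 = 211915132.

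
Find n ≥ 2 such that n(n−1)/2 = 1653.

58

n(n−1)/2 = 1653 ⇒ n(n−1) = 3306. Since 58·57 = 3306, n = 58.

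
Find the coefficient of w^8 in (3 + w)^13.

312741

The general term is C(13,j)·(3)^j·(w)^(13-j); the w^8 term has j = 5.
C(13,5) = 1287.
Coefficient = C(13,5) · 3^5 = 1287 · 243 = 312741.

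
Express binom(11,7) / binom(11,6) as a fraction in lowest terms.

C(n,k+1)/C(n,k) = (n−k)/(k+1) = (11−6)/(6+1) = 5/7.

5/7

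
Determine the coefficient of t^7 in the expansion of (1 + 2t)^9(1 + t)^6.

Coefficient of t^7 = Σ_{j} C(9,j)·2^j·C(6,7-j)·1^(7-j) for j from 1 to 7.
= 18 + 864 + 10080 + 40320 + 60480 + 32256 + 4608 = 148626.

148626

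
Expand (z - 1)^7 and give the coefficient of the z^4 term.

-35

The general term is C(7,j)·(z)^j·(-1)^(7-j); the z^4 term has j = 4.
C(7,4) = 35.
Coefficient = C(7,4) · (-1)^3 = 35 · (-1) = -35.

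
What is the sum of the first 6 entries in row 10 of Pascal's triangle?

638

1 + 10 + 45 + 120 + 210 + 252 = 638.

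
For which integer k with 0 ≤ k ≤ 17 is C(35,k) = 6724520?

C(35,k) increases on 0 ≤ k ≤ 17. C(35,6) = 1623160 and C(35,7) = 6724520, so k = 7.

7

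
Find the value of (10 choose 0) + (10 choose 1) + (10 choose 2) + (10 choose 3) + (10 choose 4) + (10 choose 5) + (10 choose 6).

848

1 + 10 + 45 + 120 + 210 + 252 + 210 = 848.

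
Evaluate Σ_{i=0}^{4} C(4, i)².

70

Σ C(4,i)² is the coefficient of x^4 in (1+x)^4(1+x)^4 = (1+x)^8, i.e. C(8,4) = 70.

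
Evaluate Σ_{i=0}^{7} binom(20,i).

137980

1 + 20 + 190 + 1140 + 4845 + 15504 + 38760 + 77520 = 137980.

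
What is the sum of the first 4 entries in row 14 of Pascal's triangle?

470

1 + 14 + 91 + 364 = 470.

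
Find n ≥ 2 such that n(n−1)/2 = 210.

21

n(n−1)/2 = 210 ⇒ n(n−1) = 420. Since 21·20 = 420, n = 21.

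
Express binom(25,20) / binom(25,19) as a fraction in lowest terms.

3/10

C(n,k+1)/C(n,k) = (n−k)/(k+1) = (25−19)/(19+1) = 6/20 = 3/10.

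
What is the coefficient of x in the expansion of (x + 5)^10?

The general term is C(10,j)·(x)^j·(5)^(10-j); the x^1 term has j = 1.
C(10,1) = 10.
Coefficient = C(10,1) · 5^9 = 10 · 1953125 = 19531250.

19531250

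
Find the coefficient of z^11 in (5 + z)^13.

1950

The general term is C(13,j)·(5)^j·(z)^(13-j); the z^11 term has j = 2.
C(13,2) = 78.
Coefficient = C(13,2) · 5^2 = 78 · 25 = 1950.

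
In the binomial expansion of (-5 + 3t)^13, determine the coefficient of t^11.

The general term is C(13,j)·(-5)^j·(3t)^(13-j); the t^11 term has j = 2.
C(13,2) = 78.
Coefficient = C(13,2) · (-5)^2 · 3^11 = 78 · 25 · 177147 = 345436650.

345436650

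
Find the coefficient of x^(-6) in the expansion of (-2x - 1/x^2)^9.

General term: C(9,j)·(-2x)^j·(-1/x^2)^(9-j), with x-exponent 1j − 2(9−j) = 3j − 18.
Set 3j − 18 = -6: j = 4.
C(9,4) = 126; (-2)^4 = 16; (-1)^5 = -1.
Coefficient = 126 · 16 · (-1) = -2016.

-2016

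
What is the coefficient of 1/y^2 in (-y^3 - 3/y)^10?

General term: C(10,j)·(-y^3)^j·(-3/y)^(10-j), with y-exponent 3j − 1(10−j) = 4j − 10.
Set 4j − 10 = -2: j = 2.
C(10,2) = 45; (-1)^2 = 1; (-3)^8 = 6561.
Coefficient = 45 · 1 · 6561 = 295245.

295245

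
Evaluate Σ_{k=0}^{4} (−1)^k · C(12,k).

330

The partial alternating sum Σ_{k=0}^{4} (−1)^k C(12,k) = (−1)^4 C(11,4) = 330.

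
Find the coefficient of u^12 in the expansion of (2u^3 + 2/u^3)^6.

384

General term: C(6,j)·(2u^3)^j·(2/u^3)^(6-j), with u-exponent 3j − 3(6−j) = 6j − 18.
Set 6j − 18 = 12: j = 5.
C(6,5) = 6; 2^5 = 32; 2^1 = 2.
Coefficient = 6 · 32 · 2 = 384.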